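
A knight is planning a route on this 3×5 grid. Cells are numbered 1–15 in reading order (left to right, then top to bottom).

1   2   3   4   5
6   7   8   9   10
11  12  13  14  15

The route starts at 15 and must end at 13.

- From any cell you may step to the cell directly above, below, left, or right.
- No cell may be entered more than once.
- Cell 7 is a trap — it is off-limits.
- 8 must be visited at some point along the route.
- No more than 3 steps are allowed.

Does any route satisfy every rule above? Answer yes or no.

no

Even ignoring the no-revisit rule, getting from 15 to 13 via 8 needs at least 3 + 1 = 4 moves (Manhattan distance per leg), which exceeds the 3-move limit.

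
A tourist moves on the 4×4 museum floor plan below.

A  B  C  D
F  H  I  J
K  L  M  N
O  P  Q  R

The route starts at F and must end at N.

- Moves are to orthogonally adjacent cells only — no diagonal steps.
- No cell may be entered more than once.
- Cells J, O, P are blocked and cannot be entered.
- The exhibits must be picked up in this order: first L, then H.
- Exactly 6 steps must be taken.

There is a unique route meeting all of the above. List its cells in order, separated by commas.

The waypoints must appear in the order L, H, with no cell reused.
Route from F: down 1 to K, right 1 to L, up 1 to H, right 1 to I, down 1 to M, right 1 to N — 6 moves in all.
Check: order respected (L at step 2, H at step 3); 6 moves as required.

F, K, L, H, I, M, N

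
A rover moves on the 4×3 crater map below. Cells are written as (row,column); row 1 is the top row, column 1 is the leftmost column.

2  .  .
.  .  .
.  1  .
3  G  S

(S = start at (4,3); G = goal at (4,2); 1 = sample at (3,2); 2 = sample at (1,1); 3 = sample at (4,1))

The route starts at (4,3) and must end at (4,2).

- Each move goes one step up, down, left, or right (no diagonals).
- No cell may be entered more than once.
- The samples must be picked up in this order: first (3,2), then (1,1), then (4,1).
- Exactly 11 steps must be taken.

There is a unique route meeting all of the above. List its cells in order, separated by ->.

The waypoints must appear in the order (3,2), (1,1), (4,1), with no cell reused.
Route from (4,3): up to (3,3), left to (3,2), up to (2,2), right to (2,3), up to (1,3), 2× left (reaching (1,1)), 3× down (reaching (4,1)), right to (4,2) — 11 moves in all.
Check: order respected (1 at step 2, 2 at step 7, 3 at step 10); 11 moves as required.

(4,3) -> (3,3) -> (3,2) -> (2,2) -> (2,3) -> (1,3) -> (1,2) -> (1,1) -> (2,1) -> (3,1) -> (4,1) -> (4,2)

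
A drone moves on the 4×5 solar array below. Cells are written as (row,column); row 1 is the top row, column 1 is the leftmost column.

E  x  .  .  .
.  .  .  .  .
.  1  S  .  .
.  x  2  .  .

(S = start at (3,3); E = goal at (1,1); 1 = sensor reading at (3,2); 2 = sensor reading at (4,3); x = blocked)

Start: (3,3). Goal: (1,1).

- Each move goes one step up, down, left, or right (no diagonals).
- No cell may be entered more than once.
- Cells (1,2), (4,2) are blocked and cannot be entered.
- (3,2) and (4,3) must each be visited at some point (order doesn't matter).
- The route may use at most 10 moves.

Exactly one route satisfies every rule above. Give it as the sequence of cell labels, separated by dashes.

The budget equals the shortest possible length, so every move has to be on a shortest route through the required cells.
Route from (3,3): down to (4,3), right to (4,4), 2× up (reaching (2,4)), 2× left (reaching (2,2)), down to (3,2), left to (3,1), 2× up (reaching (1,1)) — 10 moves in all.
Check: all required cells visited; 10 ≤ 10 moves.

(3,3) - (4,3) - (4,4) - (3,4) - (2,4) - (2,3) - (2,2) - (3,2) - (3,1) - (2,1) - (1,1)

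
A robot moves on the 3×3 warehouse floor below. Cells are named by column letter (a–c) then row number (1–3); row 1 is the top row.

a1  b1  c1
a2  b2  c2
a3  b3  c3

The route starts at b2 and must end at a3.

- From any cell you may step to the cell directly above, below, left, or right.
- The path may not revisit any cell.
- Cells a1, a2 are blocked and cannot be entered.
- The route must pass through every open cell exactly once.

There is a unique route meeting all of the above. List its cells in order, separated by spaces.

b2 b1 c1 c2 c3 b3 a3

Need to visit all 7 open cells exactly once, starting at b2 and ending at a3.
Route from b2: up to b1, right to c1, 2× down (reaching c3), 2× left (reaching a3) — 6 moves in all.
Check: all 7 open cells covered.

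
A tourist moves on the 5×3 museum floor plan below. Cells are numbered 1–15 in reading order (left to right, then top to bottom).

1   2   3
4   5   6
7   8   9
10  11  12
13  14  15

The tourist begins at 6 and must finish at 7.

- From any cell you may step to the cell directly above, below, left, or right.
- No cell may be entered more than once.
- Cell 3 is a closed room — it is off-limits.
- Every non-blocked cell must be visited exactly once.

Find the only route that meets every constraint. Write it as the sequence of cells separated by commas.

Need to visit all 14 open cells exactly once, starting at 6 and ending at 7.
Route from 6: 3× down (reaching 15), 2× left (reaching 13), up to 10, right to 11, 3× up (reaching 2), left to 1, 2× down (reaching 7) — 13 moves in all.
Check: all 14 open cells covered.

6, 9, 12, 15, 14, 13, 10, 11, 8, 5, 2, 1, 4, 7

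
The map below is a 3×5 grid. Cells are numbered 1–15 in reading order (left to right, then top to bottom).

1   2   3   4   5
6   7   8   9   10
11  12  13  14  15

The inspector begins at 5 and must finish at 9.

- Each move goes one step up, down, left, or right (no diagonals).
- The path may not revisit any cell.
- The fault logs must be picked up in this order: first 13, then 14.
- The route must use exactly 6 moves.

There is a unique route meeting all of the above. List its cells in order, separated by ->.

5 -> 4 -> 3 -> 8 -> 13 -> 14 -> 9

The waypoints must appear in the order 13, 14, with no cell reused.
Route from 5: 2× left (reaching 3), 2× down (reaching 13), right to 14, up to 9 — 6 moves in all.
Check: order respected (13 at step 4, 14 at step 5); 6 moves as required.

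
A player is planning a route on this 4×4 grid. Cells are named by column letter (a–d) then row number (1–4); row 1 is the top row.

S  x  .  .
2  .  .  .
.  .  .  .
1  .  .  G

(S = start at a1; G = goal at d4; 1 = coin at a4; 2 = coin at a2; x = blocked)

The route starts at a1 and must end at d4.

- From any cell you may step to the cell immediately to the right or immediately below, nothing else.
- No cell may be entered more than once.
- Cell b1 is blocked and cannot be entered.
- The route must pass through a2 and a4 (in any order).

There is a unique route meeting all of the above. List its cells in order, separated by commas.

a1, a2, a3, a4, b4, c4, d4

Moves only go right or down, so the column and row indices never decrease.
Route from a1: down 3 to a4, right 3 to d4 — 6 moves in all.
Check: all required cells visited.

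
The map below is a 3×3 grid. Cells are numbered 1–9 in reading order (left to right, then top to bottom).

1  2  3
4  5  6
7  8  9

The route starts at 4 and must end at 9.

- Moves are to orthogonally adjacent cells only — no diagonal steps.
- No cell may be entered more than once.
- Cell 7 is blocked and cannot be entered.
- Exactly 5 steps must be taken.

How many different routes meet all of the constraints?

4

Need simple routes of exactly 5 moves from 4 to 9 (Manhattan distance 3, so 1 moves are spent on a detour and 1 undoing it).
Enumerating: 4 1 2 5 8 9 | 4 1 2 5 6 9 | 4 1 2 3 6 9 | 4 5 2 3 6 9.
That gives 4 routes.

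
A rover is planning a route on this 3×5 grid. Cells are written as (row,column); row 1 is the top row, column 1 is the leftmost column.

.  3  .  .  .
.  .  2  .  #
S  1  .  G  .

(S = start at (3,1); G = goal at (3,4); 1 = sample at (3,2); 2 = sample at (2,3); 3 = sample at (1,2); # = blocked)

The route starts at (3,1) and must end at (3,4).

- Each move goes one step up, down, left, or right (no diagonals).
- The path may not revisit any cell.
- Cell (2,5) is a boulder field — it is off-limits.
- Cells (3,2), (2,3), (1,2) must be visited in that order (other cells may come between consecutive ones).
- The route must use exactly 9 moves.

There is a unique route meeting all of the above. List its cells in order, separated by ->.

The waypoints must appear in the order (3,2), (2,3), (1,2), with no cell reused.
Route from (3,1): 2× right (reaching (3,3)), up to (2,3), left to (2,2), up to (1,2), 2× right (reaching (1,4)), 2× down (reaching (3,4)) — 9 moves in all.
Check: order respected (1 at step 1, 2 at step 3, 3 at step 5); 9 moves as required.

(3,1) -> (3,2) -> (3,3) -> (2,3) -> (2,2) -> (1,2) -> (1,3) -> (1,4) -> (2,4) -> (3,4)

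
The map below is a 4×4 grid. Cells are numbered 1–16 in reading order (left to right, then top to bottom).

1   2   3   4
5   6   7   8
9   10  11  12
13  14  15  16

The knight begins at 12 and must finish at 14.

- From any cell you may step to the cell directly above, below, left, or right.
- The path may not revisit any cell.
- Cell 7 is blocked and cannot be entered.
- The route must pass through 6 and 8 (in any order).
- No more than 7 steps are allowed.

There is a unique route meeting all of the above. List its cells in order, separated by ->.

The 7-move cap with required stops at 6, 8 leaves no slack for detours.
Route from 12: 2× up (reaching 4), 2× left (reaching 2), 3× down (reaching 14) — 7 moves in all.
Check: all required cells visited; 7 ≤ 7 moves.

12 -> 8 -> 4 -> 3 -> 2 -> 6 -> 10 -> 14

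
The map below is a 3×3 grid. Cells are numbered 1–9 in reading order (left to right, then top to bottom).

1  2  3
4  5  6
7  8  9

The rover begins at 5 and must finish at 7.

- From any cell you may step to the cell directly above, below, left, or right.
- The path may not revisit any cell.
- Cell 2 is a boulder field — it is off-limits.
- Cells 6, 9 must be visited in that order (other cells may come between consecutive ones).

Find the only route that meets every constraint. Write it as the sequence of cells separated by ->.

The waypoints must appear in the order 6, 9, with no cell reused.
Route from 5: right to 6, down to 9, 2× left (reaching 7) — 4 moves in all.
Check: order respected (6 at step 1, 9 at step 2).

5 -> 6 -> 9 -> 8 -> 7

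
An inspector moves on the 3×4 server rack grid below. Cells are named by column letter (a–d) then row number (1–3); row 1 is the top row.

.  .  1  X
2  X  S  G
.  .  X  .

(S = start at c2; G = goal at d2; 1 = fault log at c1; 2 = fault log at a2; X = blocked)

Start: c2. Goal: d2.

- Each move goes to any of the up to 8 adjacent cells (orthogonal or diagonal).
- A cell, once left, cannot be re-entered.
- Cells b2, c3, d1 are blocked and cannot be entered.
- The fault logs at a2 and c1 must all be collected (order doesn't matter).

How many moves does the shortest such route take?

Any route passes through a2 and c1 in some order between c2 and d2. Summing Chebyshev distances along each leg and taking the cheapest ordering (c2 → a2 → c1 → d2) gives a lower bound of 2 + 2 + 1 = 5 moves.
A route of 5 moves achieves this: c2 → b3 → a2 → b1 → c1 → d2.
Since 5 matches the lower bound, it is optimal.

5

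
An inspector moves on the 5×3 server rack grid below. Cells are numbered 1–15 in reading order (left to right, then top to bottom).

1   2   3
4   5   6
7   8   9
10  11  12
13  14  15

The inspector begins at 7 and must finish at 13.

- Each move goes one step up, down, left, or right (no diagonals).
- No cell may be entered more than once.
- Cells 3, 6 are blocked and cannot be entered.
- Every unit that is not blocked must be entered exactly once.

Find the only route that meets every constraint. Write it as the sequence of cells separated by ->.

7 -> 4 -> 1 -> 2 -> 5 -> 8 -> 9 -> 12 -> 15 -> 14 -> 11 -> 10 -> 13

Need to visit all 13 open cells exactly once, starting at 7 and ending at 13.
Route from 7: 2× up (reaching 1), right to 2, 2× down (reaching 8), right to 9, 2× down (reaching 15), left to 14, up to 11, left to 10, down to 13 — 12 moves in all.
Check: all 13 open cells covered.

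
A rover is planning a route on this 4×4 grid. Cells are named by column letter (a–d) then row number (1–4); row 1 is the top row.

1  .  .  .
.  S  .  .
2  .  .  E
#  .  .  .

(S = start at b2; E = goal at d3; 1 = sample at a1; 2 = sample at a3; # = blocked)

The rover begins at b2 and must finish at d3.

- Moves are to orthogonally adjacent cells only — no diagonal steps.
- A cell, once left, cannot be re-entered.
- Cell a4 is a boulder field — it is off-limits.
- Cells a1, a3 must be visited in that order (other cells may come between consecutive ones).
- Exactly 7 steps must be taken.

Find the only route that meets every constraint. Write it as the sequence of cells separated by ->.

b2 -> b1 -> a1 -> a2 -> a3 -> b3 -> c3 -> d3

The waypoints must appear in the order a1, a3, with no cell reused.
Route from b2: up 1 to b1, left 1 to a1, down 2 to a3, right 3 to d3 — 7 moves in all.
Check: order respected (1 at step 2, 2 at step 4); 7 moves as required.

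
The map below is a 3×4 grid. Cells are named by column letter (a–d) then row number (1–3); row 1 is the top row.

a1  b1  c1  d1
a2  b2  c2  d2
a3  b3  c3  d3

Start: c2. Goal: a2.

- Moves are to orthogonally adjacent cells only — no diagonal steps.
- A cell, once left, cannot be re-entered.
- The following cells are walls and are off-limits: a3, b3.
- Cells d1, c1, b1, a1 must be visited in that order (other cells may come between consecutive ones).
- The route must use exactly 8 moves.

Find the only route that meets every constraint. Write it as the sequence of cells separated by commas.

c2, c3, d3, d2, d1, c1, b1, a1, a2

The waypoints must appear in the order d1, c1, b1, a1, with no cell reused.
Route from c2: down to c3, right to d3, 2× up (reaching d1), 3× left (reaching a1), down to a2 — 8 moves in all.
Check: order respected (d1 at step 4, c1 at step 5, b1 at step 6, a1 at step 7); 8 moves as required.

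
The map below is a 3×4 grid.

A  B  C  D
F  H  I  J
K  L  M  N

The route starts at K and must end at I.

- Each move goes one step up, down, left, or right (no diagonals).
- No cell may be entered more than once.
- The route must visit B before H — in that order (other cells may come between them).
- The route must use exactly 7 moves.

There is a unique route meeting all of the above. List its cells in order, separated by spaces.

K F A B H L M I

The waypoints must appear in the order B, H, with no cell reused.
Route from K: up 2 to A, right 1 to B, down 2 to L, right 1 to M, up 1 to I — 7 moves in all.
Check: order respected (B at step 3, H at step 4); 7 moves as required.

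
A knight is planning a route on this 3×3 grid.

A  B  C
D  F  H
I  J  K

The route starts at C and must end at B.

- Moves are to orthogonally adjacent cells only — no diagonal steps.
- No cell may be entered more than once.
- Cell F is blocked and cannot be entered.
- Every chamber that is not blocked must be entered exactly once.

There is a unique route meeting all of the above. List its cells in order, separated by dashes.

Need to visit all 8 open cells exactly once, starting at C and ending at B.
Cell J has only two open neighbours (I and K), so the path must pass straight through it: one of those is the cell it's entered from and the other is where it exits.
Route from C: 2× down (reaching K), 2× left (reaching I), 2× up (reaching A), right to B — 7 moves in all.
Check: all 8 open cells covered.

C - H - K - J - I - D - A - B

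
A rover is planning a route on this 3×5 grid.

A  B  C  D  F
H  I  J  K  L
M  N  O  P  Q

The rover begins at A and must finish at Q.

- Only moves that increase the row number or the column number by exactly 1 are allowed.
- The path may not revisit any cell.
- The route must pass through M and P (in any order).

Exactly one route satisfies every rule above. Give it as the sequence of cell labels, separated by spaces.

Moves only go right or down, so the column and row indices never decrease.
Route from A: down 2 to M, right 4 to Q — 6 moves in all.
Check: all required cells visited.

A H M N O P Q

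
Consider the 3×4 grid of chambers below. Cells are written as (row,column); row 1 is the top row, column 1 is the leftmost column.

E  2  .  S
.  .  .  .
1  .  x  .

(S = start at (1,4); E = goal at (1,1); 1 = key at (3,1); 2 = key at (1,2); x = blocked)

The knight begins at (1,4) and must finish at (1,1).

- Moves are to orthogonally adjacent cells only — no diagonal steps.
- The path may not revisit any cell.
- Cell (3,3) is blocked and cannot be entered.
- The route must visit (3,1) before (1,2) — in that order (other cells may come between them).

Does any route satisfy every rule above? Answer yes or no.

no

Ignoring the required order, 2 revisit-free routes from (1,4) to (1,1) pass through all of (3,1) and (1,2); the waypoint orders that occur are (1,2) → (3,1) (2) — never (3,1) → (1,2).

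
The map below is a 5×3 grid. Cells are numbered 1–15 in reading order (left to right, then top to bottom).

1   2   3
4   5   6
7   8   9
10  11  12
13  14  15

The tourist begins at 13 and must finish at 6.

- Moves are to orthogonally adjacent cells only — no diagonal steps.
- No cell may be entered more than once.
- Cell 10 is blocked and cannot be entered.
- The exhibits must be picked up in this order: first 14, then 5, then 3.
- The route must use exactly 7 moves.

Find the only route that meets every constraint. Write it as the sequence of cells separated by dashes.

The waypoints must appear in the order 14, 5, 3, with no cell reused.
Route from 13: right to 14, 4× up (reaching 2), right to 3, down to 6 — 7 moves in all.
Check: order respected (14 at step 1, 5 at step 4, 3 at step 6); 7 moves as required.

13 - 14 - 11 - 8 - 5 - 2 - 3 - 6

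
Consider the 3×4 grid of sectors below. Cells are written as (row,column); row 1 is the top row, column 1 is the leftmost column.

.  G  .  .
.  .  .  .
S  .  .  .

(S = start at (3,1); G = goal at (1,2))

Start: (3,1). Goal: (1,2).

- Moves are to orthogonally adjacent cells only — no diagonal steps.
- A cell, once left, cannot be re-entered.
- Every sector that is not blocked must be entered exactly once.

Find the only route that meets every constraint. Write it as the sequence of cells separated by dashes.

(3,1) - (3,2) - (3,3) - (3,4) - (2,4) - (1,4) - (1,3) - (2,3) - (2,2) - (2,1) - (1,1) - (1,2)

Need to visit all 12 open cells exactly once, starting at (3,1) and ending at (1,2).
Route from (3,1): 3× right (reaching (3,4)), 2× up (reaching (1,4)), left to (1,3), down to (2,3), 2× left (reaching (2,1)), up to (1,1), right to (1,2) — 11 moves in all.
Check: all 12 open cells covered.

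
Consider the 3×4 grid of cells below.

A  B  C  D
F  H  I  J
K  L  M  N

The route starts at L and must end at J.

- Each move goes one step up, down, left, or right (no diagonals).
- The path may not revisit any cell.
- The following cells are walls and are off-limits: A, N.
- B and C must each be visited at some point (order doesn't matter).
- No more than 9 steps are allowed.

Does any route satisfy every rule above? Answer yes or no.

yes

One route that works: L → H → B → C → I → J.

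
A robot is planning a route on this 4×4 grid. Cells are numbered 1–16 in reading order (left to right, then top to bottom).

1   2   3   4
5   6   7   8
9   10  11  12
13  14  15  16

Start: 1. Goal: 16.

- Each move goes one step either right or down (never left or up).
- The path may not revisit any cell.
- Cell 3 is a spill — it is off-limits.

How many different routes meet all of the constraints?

A right/down-only route from 1 to 16 makes exactly 3 down-moves and 3 right-moves in some order.
With no other constraints that would be C(6,3) = 20 routes.
Subtract routes through each blocked cell (inclusion–exclusion for overlaps): − through 3: 4 → 16.
That gives 16 routes.

16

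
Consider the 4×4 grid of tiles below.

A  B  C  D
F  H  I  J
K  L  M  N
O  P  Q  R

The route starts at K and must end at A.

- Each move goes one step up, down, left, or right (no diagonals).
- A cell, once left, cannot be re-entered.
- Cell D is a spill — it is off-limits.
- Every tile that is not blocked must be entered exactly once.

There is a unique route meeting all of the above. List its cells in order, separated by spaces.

K O P L M Q R N J I C B H F A

Need to visit all 15 open cells exactly once, starting at K and ending at A.
Route from K: down to O, right to P, up to L, right to M, down to Q, right to R, 2× up (reaching J), left to I, up to C, left to B, down to H, left to F, up to A — 14 moves in all.
Check: all 15 open cells covered.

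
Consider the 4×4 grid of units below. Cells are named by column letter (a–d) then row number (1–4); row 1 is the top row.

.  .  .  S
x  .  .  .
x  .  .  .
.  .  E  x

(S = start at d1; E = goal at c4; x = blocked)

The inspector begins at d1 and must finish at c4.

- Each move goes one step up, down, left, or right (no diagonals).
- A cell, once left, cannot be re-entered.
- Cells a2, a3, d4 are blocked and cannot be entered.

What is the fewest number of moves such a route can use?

The Manhattan distance from d1 to c4 is |1−4| + |4−3| = 4, so at least 4 moves are needed.
A route of 4 moves achieves this: d1 → d2 → d3 → c3 → c4.
Since 4 matches the lower bound, it is optimal.

4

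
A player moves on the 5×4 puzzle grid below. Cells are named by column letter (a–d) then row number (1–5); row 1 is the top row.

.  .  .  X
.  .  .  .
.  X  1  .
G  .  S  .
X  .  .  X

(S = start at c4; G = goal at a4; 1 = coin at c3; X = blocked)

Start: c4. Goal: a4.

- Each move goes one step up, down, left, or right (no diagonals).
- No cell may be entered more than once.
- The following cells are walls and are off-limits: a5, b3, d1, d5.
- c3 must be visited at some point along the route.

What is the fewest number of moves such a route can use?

Any route passes through c3 somewhere between c4 and a4. Summing Manhattan distances along the two legs (c4 → c3 → a4) gives a lower bound of 1 + 3 = 4 moves.
The shortest route satisfying every rule uses 6 moves: c4 → c3 → c2 → b2 → a2 → a3 → a4.
The no-revisit rule (legs can't share cells) pushes the minimum above the 4-move bound; an exhaustive check rules out every length from 4 to 5, leaving 6 as the minimum.

6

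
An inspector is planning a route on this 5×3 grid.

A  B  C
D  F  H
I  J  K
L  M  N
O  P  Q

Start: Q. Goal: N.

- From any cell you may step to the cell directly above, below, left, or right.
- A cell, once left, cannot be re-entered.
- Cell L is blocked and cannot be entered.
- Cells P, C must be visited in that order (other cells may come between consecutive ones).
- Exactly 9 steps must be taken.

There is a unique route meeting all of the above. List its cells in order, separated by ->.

The waypoints must appear in the order P, C, with no cell reused.
Route from Q: left to P, 4× up (reaching B), right to C, 3× down (reaching N) — 9 moves in all.
Check: order respected (P at step 1, C at step 6); 9 moves as required.

Q -> P -> M -> J -> F -> B -> C -> H -> K -> N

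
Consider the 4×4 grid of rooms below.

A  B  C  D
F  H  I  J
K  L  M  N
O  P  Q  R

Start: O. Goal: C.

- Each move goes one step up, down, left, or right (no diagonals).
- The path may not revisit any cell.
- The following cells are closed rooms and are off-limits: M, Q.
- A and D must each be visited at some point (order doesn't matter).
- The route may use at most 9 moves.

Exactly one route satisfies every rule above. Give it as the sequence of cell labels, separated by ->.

O -> K -> F -> A -> B -> H -> I -> J -> D -> C

Any route must reach A and D and still end at C within 9 moves, so the order of the required stops is forced.
Route from O: 3× up (reaching A), right to B, down to H, 2× right (reaching J), up to D, left to C — 9 moves in all.
Check: all required cells visited; 9 ≤ 9 moves.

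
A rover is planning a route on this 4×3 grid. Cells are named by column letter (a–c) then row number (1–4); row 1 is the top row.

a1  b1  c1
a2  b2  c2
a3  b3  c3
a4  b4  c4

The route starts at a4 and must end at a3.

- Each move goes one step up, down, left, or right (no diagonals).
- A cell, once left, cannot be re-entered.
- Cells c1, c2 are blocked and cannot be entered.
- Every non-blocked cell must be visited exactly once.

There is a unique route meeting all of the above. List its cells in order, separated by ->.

Need to visit all 10 open cells exactly once, starting at a4 and ending at a3.
Route from a4: right 2 to c4, up 1 to c3, left 1 to b3, up 2 to b1, left 1 to a1, down 2 to a3 — 9 moves in all.
Check: all 10 open cells covered.

a4 -> b4 -> c4 -> c3 -> b3 -> b2 -> b1 -> a1 -> a2 -> a3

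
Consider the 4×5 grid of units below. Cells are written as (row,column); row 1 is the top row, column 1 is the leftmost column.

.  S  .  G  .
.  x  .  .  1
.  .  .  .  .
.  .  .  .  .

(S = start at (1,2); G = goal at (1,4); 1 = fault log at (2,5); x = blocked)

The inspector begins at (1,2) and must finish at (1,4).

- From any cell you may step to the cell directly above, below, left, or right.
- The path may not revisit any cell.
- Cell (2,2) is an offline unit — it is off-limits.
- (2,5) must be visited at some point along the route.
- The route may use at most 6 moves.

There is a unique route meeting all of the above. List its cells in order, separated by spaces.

Any route must reach (2,5) and still end at (1,4) within 6 moves, so the order of the required stops is forced.
Route from (1,2): right 1 to (1,3), down 1 to (2,3), right 2 to (2,5), up 1 to (1,5), left 1 to (1,4) — 6 moves in all.
Check: all required cells visited; 6 ≤ 6 moves.

(1,2) (1,3) (2,3) (2,4) (2,5) (1,5) (1,4)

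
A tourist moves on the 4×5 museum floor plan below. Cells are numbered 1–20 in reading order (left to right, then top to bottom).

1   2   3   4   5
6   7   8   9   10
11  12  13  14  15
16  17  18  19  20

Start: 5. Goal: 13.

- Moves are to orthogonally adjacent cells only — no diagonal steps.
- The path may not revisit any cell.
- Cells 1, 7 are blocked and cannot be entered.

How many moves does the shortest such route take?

4

The Manhattan distance from 5 to 13 is |1−3| + |5−3| = 4, so at least 4 moves are needed.
A route of 4 moves achieves this: 5 → 10 → 15 → 14 → 13.
Since 4 matches the lower bound, it is optimal.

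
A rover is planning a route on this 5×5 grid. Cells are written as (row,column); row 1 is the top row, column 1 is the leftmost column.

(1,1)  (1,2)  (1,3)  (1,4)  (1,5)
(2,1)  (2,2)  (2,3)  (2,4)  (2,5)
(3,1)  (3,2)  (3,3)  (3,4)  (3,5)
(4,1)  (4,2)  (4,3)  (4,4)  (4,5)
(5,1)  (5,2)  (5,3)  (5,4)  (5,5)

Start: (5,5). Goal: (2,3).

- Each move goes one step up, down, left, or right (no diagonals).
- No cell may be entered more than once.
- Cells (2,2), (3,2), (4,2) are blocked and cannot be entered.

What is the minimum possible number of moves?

The Manhattan distance from (5,5) to (2,3) is |5−2| + |5−3| = 5, so at least 5 moves are needed.
A route of 5 moves achieves this: (5,5) → (4,5) → (3,5) → (2,5) → (2,4) → (2,3).
Since 5 matches the lower bound, it is optimal.

5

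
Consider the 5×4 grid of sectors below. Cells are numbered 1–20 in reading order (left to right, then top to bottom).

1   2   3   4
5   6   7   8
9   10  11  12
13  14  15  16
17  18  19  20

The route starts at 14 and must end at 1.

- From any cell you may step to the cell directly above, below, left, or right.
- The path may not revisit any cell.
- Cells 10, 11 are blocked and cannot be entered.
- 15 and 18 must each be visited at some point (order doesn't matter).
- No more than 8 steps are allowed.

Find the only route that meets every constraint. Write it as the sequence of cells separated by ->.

The 8-move cap with required stops at 15, 18 leaves no slack for detours.
Route from 14: right to 15, down to 19, 2× left (reaching 17), 4× up (reaching 1) — 8 moves in all.
Check: all required cells visited; 8 ≤ 8 moves.

14 -> 15 -> 19 -> 18 -> 17 -> 13 -> 9 -> 5 -> 1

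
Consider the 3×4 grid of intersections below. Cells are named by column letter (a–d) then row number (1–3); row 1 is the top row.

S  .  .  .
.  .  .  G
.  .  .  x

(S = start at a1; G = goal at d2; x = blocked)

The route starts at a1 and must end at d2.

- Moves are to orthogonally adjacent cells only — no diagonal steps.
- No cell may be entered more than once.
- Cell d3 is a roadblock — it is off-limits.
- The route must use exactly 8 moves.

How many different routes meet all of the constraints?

Need simple routes of exactly 8 moves from a1 to d2 (Manhattan distance 4, so 2 moves are spent on a detour and 2 undoing it).
Enumerating: a1 a2 a3 b3 b2 b1 c1 c2 d2 | a1 a2 a3 b3 b2 b1 c1 d1 d2 | a1 a2 a3 b3 b2 c2 c1 d1 d2 | a1 a2 a3 b3 c3 c2 c1 d1 d2 | a1 a2 b2 b3 c3 c2 c1 d1 d2 | a1 b1 b2 b3 c3 c2 c1 d1 d2 | a1 b1 b2 a2 a3 b3 c3 c2 d2.
That gives 7 routes.

7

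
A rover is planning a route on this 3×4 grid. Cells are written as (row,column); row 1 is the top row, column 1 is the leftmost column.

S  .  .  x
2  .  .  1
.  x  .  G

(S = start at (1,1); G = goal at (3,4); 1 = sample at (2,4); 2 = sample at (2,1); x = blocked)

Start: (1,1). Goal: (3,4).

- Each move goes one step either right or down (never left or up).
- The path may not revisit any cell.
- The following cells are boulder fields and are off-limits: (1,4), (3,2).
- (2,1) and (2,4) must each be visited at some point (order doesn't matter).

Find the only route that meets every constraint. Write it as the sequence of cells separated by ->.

(1,1) -> (2,1) -> (2,2) -> (2,3) -> (2,4) -> (3,4)

Moves only go right or down, so the column and row indices never decrease.
Route from (1,1): down to (2,1), 3× right (reaching (2,4)), down to (3,4) — 5 moves in all.
Check: all required cells visited.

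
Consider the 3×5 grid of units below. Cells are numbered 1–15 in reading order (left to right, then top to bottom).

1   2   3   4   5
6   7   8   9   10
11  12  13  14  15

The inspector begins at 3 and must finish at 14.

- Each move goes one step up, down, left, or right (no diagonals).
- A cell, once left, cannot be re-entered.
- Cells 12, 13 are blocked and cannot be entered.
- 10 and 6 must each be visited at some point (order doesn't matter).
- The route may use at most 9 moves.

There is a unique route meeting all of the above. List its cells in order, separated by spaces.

3 2 1 6 7 8 9 10 15 14

Any route must reach 10 and 6 and still end at 14 within 9 moves, so the order of the required stops is forced.
Route from 3: 2× left (reaching 1), down to 6, 4× right (reaching 10), down to 15, left to 14 — 9 moves in all.
Check: all required cells visited; 9 ≤ 9 moves.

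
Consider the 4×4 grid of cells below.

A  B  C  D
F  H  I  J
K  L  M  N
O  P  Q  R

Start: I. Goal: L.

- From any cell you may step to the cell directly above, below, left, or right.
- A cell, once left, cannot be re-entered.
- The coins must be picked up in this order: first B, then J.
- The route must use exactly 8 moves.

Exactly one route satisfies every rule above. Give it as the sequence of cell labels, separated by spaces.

The waypoints must appear in the order B, J, with no cell reused.
Route from I: left 1 to H, up 1 to B, right 2 to D, down 2 to N, left 2 to L — 8 moves in all.
Check: order respected (B at step 2, J at step 5); 8 moves as required.

I H B C D J N M L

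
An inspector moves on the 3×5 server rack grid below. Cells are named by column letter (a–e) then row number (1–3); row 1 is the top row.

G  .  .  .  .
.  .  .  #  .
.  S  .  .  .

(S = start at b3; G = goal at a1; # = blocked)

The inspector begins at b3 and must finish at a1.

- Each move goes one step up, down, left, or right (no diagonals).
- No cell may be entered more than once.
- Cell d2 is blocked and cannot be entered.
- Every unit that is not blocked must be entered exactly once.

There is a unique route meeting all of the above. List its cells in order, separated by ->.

Need to visit all 14 open cells exactly once, starting at b3 and ending at a1.
Route from b3: left to a3, up to a2, 2× right (reaching c2), down to c3, 2× right (reaching e3), 2× up (reaching e1), 4× left (reaching a1) — 13 moves in all.
Check: all 14 open cells covered.

b3 -> a3 -> a2 -> b2 -> c2 -> c3 -> d3 -> e3 -> e2 -> e1 -> d1 -> c1 -> b1 -> a1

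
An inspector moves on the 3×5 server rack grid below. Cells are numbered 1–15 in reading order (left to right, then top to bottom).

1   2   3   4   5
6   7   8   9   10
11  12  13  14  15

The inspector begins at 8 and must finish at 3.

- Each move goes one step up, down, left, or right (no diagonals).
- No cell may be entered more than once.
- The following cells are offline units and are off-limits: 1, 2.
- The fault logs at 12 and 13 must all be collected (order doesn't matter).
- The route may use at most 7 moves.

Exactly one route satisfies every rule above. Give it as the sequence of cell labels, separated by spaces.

The budget equals the shortest possible length, so every move has to be on a shortest route through the required cells.
Route from 8: left to 7, down to 12, 2× right (reaching 14), 2× up (reaching 4), left to 3 — 7 moves in all.
Check: all required cells visited; 7 ≤ 7 moves.

8 7 12 13 14 9 4 3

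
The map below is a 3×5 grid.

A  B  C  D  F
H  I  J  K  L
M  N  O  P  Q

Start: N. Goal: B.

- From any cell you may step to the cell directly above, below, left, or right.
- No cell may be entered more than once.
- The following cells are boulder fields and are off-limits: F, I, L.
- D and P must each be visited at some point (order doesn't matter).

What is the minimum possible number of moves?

Any route passes through D and P in some order between N and B. Summing Manhattan distances along each leg and taking the cheapest ordering (N → P → D → B) gives a lower bound of 2 + 2 + 2 = 6 moves.
A route of 6 moves achieves this: N → O → P → K → D → C → B.
Since 6 matches the lower bound, it is optimal.

6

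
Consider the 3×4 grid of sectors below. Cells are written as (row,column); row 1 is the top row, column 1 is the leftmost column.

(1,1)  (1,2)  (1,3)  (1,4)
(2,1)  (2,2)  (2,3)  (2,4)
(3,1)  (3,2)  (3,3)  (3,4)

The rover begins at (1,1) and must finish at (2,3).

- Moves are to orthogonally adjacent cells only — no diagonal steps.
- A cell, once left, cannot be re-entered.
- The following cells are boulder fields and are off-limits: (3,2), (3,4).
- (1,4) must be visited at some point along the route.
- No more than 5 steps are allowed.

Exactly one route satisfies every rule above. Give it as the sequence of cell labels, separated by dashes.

The 5-move cap with required stops at (1,4) leaves no slack for detours.
Route from (1,1): right 3 to (1,4), down 1 to (2,4), left 1 to (2,3) — 5 moves in all.
Check: all required cells visited; 5 ≤ 5 moves.

(1,1) - (1,2) - (1,3) - (1,4) - (2,4) - (2,3)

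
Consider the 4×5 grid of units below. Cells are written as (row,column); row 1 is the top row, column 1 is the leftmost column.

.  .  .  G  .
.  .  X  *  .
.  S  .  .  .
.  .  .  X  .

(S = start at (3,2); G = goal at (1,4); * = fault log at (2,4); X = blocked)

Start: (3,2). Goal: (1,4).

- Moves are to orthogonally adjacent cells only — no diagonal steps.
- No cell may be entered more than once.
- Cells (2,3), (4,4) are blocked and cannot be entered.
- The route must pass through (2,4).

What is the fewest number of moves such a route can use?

4

Any route passes through (2,4) somewhere between (3,2) and (1,4). Summing Manhattan distances along the two legs ((3,2) → (2,4) → (1,4)) gives a lower bound of 3 + 1 = 4 moves.
A route of 4 moves achieves this: (3,2) → (3,3) → (3,4) → (2,4) → (1,4).
Since 4 matches the lower bound, it is optimal.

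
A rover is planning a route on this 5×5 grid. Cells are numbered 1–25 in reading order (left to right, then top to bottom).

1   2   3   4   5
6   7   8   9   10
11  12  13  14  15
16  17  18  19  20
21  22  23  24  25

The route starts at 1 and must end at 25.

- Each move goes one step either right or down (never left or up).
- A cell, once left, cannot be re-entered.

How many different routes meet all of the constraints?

70

A right/down-only route from 1 to 25 makes exactly 4 down-moves and 4 right-moves in some order.
With no other constraints that would be C(8,4) = 70 routes.
That gives 70 routes.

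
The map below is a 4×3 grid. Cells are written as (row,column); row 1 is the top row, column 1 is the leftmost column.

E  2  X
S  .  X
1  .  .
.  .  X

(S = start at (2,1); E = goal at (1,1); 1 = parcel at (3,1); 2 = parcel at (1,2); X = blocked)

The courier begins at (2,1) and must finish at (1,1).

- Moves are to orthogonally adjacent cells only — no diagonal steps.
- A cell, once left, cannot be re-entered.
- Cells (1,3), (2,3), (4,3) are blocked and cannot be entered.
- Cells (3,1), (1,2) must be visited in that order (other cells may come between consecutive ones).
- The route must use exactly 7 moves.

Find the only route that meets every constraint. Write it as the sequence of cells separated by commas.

The waypoints must appear in the order (3,1), (1,2), with no cell reused.
Route from (2,1): down 2 to (4,1), right 1 to (4,2), up 3 to (1,2), left 1 to (1,1) — 7 moves in all.
Check: order respected (1 at step 1, 2 at step 6); 7 moves as required.

(2,1), (3,1), (4,1), (4,2), (3,2), (2,2), (1,2), (1,1)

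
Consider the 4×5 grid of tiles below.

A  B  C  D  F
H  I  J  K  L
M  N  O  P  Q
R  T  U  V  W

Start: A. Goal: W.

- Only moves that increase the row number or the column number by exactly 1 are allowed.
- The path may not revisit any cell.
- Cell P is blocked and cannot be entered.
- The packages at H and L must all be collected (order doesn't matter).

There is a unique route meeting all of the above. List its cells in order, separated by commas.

Moves only go right or down, so the column and row indices never decrease.
Route from A: down 1 to H, right 4 to L, down 2 to W — 7 moves in all.
Check: all required cells visited.

A, H, I, J, K, L, Q, W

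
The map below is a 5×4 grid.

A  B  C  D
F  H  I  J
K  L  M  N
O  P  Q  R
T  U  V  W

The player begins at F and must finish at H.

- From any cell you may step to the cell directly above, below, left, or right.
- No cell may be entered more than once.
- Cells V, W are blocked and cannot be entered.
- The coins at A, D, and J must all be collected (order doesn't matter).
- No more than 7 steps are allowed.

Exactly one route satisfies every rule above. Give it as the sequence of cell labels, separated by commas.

The 7-move cap with required stops at A, D, J leaves no slack for detours.
Route from F: up to A, 3× right (reaching D), down to J, 2× left (reaching H) — 7 moves in all.
Check: all required cells visited; 7 ≤ 7 moves.

F, A, B, C, D, J, I, H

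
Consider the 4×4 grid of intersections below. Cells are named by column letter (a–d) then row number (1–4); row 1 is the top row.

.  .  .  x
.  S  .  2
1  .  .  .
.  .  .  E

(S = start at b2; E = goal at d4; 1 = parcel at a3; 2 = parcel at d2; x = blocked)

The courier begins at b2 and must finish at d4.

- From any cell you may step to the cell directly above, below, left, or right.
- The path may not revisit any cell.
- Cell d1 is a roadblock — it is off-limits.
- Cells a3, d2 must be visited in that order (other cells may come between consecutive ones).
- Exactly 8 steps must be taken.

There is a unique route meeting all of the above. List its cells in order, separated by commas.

b2, a2, a3, b3, c3, c2, d2, d3, d4

The waypoints must appear in the order a3, d2, with no cell reused.
Route from b2: left to a2, down to a3, 2× right (reaching c3), up to c2, right to d2, 2× down (reaching d4) — 8 moves in all.
Check: order respected (1 at step 2, 2 at step 6); 8 moves as required.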